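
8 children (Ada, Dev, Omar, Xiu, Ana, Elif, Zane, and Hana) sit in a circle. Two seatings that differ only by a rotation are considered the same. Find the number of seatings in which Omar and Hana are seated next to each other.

Glue Omar and Hana into a block (2 internal orders). Seating 7 units around a circle gives (6)! arrangements.
So 2 × (6)! = 2 × 720 = 1440.

1440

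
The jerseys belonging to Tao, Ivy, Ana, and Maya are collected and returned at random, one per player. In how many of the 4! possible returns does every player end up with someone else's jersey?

9

Count assignments avoiding every fixed point. For any j of the 4 players fixed to their old jersey, the other 4−j can be arranged in (4−j)! ways.
By inclusion–exclusion this is Σ_{j=0}^{4} (−1)^j C(4,j)·(4−j)!.
Computing: 24 − 24 + 12 − 4 + 1 = 9.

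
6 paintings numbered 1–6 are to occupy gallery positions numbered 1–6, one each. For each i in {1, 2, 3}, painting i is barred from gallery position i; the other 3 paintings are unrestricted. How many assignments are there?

426

Let Aᵢ (for i ∈ {1, 2, 3}) be the placements that put painting i in its forbidden gallery position. Any j of these fix j positions, leaving (6−j)! ways to fill the rest, and there are C(3,j) ways to pick which j.
By inclusion–exclusion, the number of valid placements is Σ_{j=0}^{3} (−1)^j C(3,j)·(6−j)!.
Computing: 720 − 360 + 72 − 6 = 426.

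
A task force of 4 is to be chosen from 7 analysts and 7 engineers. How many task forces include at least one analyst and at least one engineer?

With no constraint there are C(14,4) = 1001 possible selections.
Subtract selections that omit an entire group: no analysts → C(7,4) = 35; no engineers → C(7,4) = 35.
Both groups omitted at once is impossible, so 1001 − 70 = 931.

931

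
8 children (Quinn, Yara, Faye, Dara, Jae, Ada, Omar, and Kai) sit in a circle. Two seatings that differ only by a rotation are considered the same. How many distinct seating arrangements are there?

5040

Seat Quinn anywhere (absorbing the rotational symmetry), then permute the other 7: (7)! = 5040.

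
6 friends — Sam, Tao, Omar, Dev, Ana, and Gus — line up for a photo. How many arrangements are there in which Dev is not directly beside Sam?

480

Of the 6! = 720 arrangements, those with Dev and Sam adjacent number 2 × 5! = 240 (treat the pair as a block with 2 internal orders).
Complementary counting: 720 − 240 = 480.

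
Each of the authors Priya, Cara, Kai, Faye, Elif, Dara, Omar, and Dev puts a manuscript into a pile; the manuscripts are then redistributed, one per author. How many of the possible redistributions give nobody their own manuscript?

14833

Count assignments avoiding every fixed point. For any j of the 8 authors fixed to their own manuscript, the other 8−j can be arranged in (8−j)! ways.
By inclusion–exclusion this is Σ_{j=0}^{8} (−1)^j C(8,j)·(8−j)!.
Computing: 40320 − 40320 + 20160 − 6720 + 1680 − 336 + 56 − 8 + 1 = 14833.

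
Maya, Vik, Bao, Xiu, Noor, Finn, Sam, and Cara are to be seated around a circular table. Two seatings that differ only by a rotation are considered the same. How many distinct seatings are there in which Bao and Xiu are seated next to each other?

1440

Glue Bao and Xiu into a block (2 internal orders). Seating 7 units around a circle gives (6)! arrangements.
So 2 × (6)! = 2 × 720 = 1440.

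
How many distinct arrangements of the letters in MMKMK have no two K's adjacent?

6

There are 5!/(3!·2!) = 10 arrangements of MMKMK in total.
Arrangements with the K's together: treat KK as one letter, giving (4)!/(3!) = 4.
Subtracting, 10 − 4 = 6 arrangements keep the K's apart.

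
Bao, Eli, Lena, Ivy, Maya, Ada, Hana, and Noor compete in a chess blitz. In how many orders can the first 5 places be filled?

There are 8 choices for 1st place, 7 for 2nd, and so on down to 4 for position 5.
That gives 8 × 7 × 6 × 5 × 4 = 6720.

6720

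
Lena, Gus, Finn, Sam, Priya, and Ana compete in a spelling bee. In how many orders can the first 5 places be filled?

There are 6 choices for 1st place, 5 for 2nd, and so on down to 2 for position 5.
That gives 6 × 5 × 4 × 3 × 2 = 720.

720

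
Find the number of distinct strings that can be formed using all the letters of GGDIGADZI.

The 9 letters of GGDIGADZI have repeats: D appearing twice, G appearing 3 times, and I appearing twice.
Dividing 9! = 362880 by 3!·2!·2! = 24 for the repeated letters gives 15120.

15120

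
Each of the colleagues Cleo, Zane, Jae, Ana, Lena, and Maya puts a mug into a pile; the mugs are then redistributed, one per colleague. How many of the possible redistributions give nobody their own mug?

Let Aᵢ be the assignments in which colleague i gets their own mug. We want the size of the complement of A₁∪…∪A_6.
By inclusion–exclusion this is Σ_{j=0}^{6} (−1)^j C(6,j)·(6−j)!.
Computing: 720 − 720 + 360 − 120 + 30 − 6 + 1 = 265.

265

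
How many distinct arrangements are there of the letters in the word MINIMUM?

The 7 letters of MINIMUM have repeats: I appearing twice and M appearing 3 times.
The number of distinct arrangements is 7!/(3!·2!) = 5040/12 = 420.

420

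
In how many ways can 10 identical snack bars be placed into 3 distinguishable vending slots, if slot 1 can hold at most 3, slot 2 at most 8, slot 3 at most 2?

Ignoring the caps, the number of non-negative solutions to x_1+…+x_3 = 10 is C(12,2) = 66.
Subtract solutions that violate a single cap (substitute x_i' = x_i − (cap_i+1)): x_1 ≥ 4 gives C(8,2) = 28; x_2 ≥ 9 gives C(3,2) = 3; x_3 ≥ 3 gives C(9,2) = 36. Together 67.
Add back pairs where two caps are both exceeded: 0 + 10 + 0 = 10.
By inclusion–exclusion the count is 66 − 67 + 10 = 9.

9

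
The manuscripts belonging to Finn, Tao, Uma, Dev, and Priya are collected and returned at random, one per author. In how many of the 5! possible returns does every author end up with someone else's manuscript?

This is the derangement count D_5: permutations of 5 items with no fixed point.
By inclusion–exclusion this is Σ_{j=0}^{5} (−1)^j C(5,j)·(5−j)!.
Computing: 120 − 120 + 60 − 20 + 5 − 1 = 44.

44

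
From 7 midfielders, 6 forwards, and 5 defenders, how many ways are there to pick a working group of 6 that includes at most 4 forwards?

Split by how many forwards are chosen (0 through 4).
Sum: C(6,0)·C(12,6) + C(6,1)·C(12,5) + C(6,2)·C(12,4) + C(6,3)·C(12,3) + C(6,4)·C(12,2) = 924 + 4752 + 7425 + 4400 + 990 = 18491.

18491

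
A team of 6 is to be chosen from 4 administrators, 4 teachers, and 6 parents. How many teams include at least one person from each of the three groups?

With no constraint there are C(14,6) = 3003 possible selections.
Subtract selections that omit an entire group: no administrators → C(10,6) = 210; no teachers → C(10,6) = 210; no parents → C(8,6) = 28.
Add back selections omitting two groups (i.e. drawn from a single group): C(4,6) + C(4,6) + C(6,6) = 1.
By inclusion–exclusion: 3003 − 448 + 1 = 2556.

2556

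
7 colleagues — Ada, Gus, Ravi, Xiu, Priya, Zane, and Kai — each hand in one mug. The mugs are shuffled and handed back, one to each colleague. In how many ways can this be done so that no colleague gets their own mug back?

This is the derangement count D_7: permutations of 7 items with no fixed point.
By inclusion–exclusion this is Σ_{j=0}^{7} (−1)^j C(7,j)·(7−j)!.
Computing: 5040 − 5040 + 2520 − 840 + 210 − 42 + 7 − 1 = 1854.

1854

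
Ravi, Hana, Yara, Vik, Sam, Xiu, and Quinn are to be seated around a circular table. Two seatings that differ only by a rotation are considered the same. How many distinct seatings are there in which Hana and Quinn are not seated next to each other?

480

Without the restriction there are (6)! = 720 seatings.
Seatings with Hana beside Quinn: treat them as a block with 2 internal orders, giving 2 × (5)! = 240.
Subtracting, 720 − 240 = 480.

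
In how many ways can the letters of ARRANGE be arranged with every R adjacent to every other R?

Treat the 2 copies of R as a single block. The multiset to arrange is then {RR, A, A, E, G, N}, 6 items in all.
That gives (6)!/(2!) = 360 arrangements.

360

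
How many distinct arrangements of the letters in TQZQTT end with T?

30

With the last slot taken by T, it remains to arrange the other 5 letters (QZQTT).
Those 5 letters have Q appearing twice and T appearing twice, giving (5)!/(2!·2!) = 30.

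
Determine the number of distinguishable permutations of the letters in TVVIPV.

120

The 6 letters of TVVIPV have repeats: V appearing 3 times.
So there are 6! / (3!) = 120 distinguishable arrangements.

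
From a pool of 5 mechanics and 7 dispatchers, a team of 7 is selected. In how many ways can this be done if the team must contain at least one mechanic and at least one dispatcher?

791

Unrestricted: C(12,7) = 792 ways to pick any 7 of the 12.
Selections missing a whole group: no mechanics → C(7,7) = 1; no dispatchers → C(5,7) = 0.
Both groups omitted at once is impossible, so 792 − 1 = 791.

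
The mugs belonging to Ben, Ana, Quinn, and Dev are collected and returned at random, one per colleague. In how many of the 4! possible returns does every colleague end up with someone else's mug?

Count assignments avoiding every fixed point. For any j of the 4 colleagues fixed to their own mug, the other 4−j can be arranged in (4−j)! ways.
By inclusion–exclusion this is Σ_{j=0}^{4} (−1)^j C(4,j)·(4−j)!.
Computing: 24 − 24 + 12 − 4 + 1 = 9.

9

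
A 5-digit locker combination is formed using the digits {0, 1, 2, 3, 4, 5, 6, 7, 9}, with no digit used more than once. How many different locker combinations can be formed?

This is a permutation of 5 out of 9: P(9,5) = 9!/4!.
9 × 8 × 7 × 6 × 5 = 15120.

15120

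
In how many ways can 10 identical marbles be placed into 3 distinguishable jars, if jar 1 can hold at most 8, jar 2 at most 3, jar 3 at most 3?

Without the upper bounds there are C(12,2) = 66 ways to split 10 among 3 jars.
Subtract solutions that violate a single cap (substitute x_i' = x_i − (cap_i+1)): x_1 ≥ 9 gives C(3,2) = 3; x_2 ≥ 4 gives C(8,2) = 28; x_3 ≥ 4 gives C(8,2) = 28. Together 59.
Add back pairs where two caps are both exceeded: 0 + 0 + 6 = 6.
By inclusion–exclusion the count is 66 − 59 + 6 = 13.

13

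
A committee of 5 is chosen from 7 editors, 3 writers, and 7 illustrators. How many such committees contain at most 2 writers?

6097

Split by how many writers are chosen (0 through 2).
Sum: C(3,0)·C(14,5) + C(3,1)·C(14,4) + C(3,2)·C(14,3) = 2002 + 3003 + 1092 = 6097.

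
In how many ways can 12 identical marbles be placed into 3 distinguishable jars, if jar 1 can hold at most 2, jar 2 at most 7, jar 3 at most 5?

By stars and bars, unrestricted non-negative solutions to x_1+…+x_3 = 12 number C(12+2,2) = 91.
Subtract solutions that violate a single cap (substitute x_i' = x_i − (cap_i+1)): x_1 ≥ 3 gives C(11,2) = 55; x_2 ≥ 8 gives C(6,2) = 15; x_3 ≥ 6 gives C(8,2) = 28. Together 98.
Add back pairs where two caps are both exceeded: 3 + 10 + 0 = 13.
By inclusion–exclusion the count is 91 − 98 + 13 = 6.

6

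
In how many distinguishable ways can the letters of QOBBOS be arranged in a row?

180

QOBBOS has 6 letters with B appearing twice and O appearing twice.
Dividing 6! = 720 by 2!·2! = 4 for the repeated letters gives 180.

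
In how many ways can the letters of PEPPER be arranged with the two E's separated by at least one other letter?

Total arrangements of PEPPER: 6!/(3!·2!) = 60.
Arrangements with the E's together: treat EE as one letter, giving (5)!/(3!) = 20.
Hence 60 − 20 = 40.

40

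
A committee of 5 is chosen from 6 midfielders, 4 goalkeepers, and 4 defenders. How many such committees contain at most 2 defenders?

1812

Split by how many defenders are chosen (0 through 2).
Sum: C(4,0)·C(10,5) + C(4,1)·C(10,4) + C(4,2)·C(10,3) = 252 + 840 + 720 = 1812.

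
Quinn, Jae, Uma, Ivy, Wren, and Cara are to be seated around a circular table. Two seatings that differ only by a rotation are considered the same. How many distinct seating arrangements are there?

Fix one person's seat to break rotational symmetry; the remaining 5 people can be arranged in (5)! = 120 ways.

120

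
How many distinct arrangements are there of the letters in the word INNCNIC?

Letter multiplicities in INNCNIC: C×2, I×2, N×3.
Dividing 7! = 5040 by 3!·2!·2! = 24 for the repeated letters gives 210.

210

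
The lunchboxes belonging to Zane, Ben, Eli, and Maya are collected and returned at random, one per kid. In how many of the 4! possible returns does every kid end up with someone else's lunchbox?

9

Let Aᵢ be the assignments in which kid i gets their own lunchbox. We want the size of the complement of A₁∪…∪A_4.
By inclusion–exclusion this is Σ_{j=0}^{4} (−1)^j C(4,j)·(4−j)!.
Computing: 24 − 24 + 12 − 4 + 1 = 9.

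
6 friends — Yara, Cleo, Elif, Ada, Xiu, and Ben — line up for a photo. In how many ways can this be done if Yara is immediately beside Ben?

Place the 4 others and the Yara-Ben pair as 5 objects in a line; the pair has 2 internal arrangements.
That gives 2 × 5! = 2 × 120 = 240.

240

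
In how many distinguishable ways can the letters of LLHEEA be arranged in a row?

180

LLHEEA has 6 letters with E appearing twice and L appearing twice.
So there are 6! / (2!·2!) = 180 distinguishable arrangements.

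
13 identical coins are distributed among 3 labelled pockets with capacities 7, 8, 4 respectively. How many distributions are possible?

Ignoring the caps, the number of non-negative solutions to x_1+…+x_3 = 13 is C(15,2) = 105.
Subtract solutions that violate a single cap (substitute x_i' = x_i − (cap_i+1)): x_1 ≥ 8 gives C(7,2) = 21; x_2 ≥ 9 gives C(6,2) = 15; x_3 ≥ 5 gives C(10,2) = 45. Together 81.
Add back pairs where two caps are both exceeded: 0 + 1 + 0 = 1.
By inclusion–exclusion the count is 105 − 81 + 1 = 25.

25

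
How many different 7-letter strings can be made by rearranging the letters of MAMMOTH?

840

MAMMOTH has 7 letters with M appearing 3 times.
Dividing 7! = 5040 by 3! = 6 for the repeated letters gives 840.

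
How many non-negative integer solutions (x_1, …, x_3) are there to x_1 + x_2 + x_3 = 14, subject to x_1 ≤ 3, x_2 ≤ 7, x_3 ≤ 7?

10

Ignoring the caps, the number of non-negative solutions to x_1+…+x_3 = 14 is C(16,2) = 120.
Subtract solutions that violate a single cap (substitute x_i' = x_i − (cap_i+1)): x_1 ≥ 4 gives C(12,2) = 66; x_2 ≥ 8 gives C(8,2) = 28; x_3 ≥ 8 gives C(8,2) = 28. Together 122.
Add back pairs where two caps are both exceeded: 6 + 6 + 0 = 12.
By inclusion–exclusion the count is 120 − 122 + 12 = 10.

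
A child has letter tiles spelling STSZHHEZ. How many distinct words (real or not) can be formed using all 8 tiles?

Letter multiplicities in STSZHHEZ: E×1, H×2, S×2, T×1, Z×2.
So there are 8! / (2!·2!·2!) = 5040 distinguishable arrangements.

5040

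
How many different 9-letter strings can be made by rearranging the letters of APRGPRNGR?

15120

APRGPRNGR has 9 letters with G appearing twice, P appearing twice, and R appearing 3 times.
The number of distinct arrangements is 9!/(3!·2!·2!) = 362880/24 = 15120.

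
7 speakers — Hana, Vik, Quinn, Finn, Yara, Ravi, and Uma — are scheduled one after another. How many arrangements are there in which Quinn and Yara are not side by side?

3600

Of the 7! = 5040 arrangements, those with Quinn and Yara adjacent number 2 × 6! = 1440 (treat the pair as a block with 2 internal orders).
So 5040 − 1440 = 3600 arrangements keep them apart.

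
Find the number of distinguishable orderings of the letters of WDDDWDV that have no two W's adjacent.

75

Total arrangements of WDDDWDV: 7!/(4!·2!) = 105.
Arrangements with the W's together: treat WW as one letter, giving (6)!/(4!) = 30.
Hence 105 − 30 = 75.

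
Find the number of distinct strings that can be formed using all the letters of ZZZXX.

10

ZZZXX has 5 letters with X appearing twice and Z appearing 3 times.
Dividing 5! = 120 by 3!·2! = 12 for the repeated letters gives 10.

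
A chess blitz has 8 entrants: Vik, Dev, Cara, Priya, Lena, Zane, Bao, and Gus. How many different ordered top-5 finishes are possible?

6720

There are 8 choices for 1st place, 7 for 2nd, and so on down to 4 for position 5.
That gives 8 × 7 × 6 × 5 × 4 = 6720.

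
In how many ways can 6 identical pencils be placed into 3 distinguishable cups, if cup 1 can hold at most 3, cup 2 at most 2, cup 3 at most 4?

Without the upper bounds there are C(8,2) = 28 ways to split 6 among 3 cups.
Subtract solutions that violate a single cap (substitute x_i' = x_i − (cap_i+1)): x_1 ≥ 4 gives C(4,2) = 6; x_2 ≥ 3 gives C(5,2) = 10; x_3 ≥ 5 gives C(3,2) = 3. Together 19.
No two caps can be exceeded simultaneously, so the pair terms are all 0.
By inclusion–exclusion the count is 28 − 19 + 0 = 9.

9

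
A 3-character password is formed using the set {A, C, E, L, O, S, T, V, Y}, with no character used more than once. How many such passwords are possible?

With no repetition, fill the 3 characters in order: 9 choices, then 8, down to 7.
That product is 9 × 8 × 7 = 504.

504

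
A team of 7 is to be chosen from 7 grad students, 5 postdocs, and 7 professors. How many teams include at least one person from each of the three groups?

With no constraint there are C(19,7) = 50388 possible selections.
Selections missing a whole group: no grad students → C(12,7) = 792; no postdocs → C(14,7) = 3432; no professors → C(12,7) = 792.
Add back selections omitting two groups (i.e. drawn from a single group): C(7,7) + C(5,7) + C(7,7) = 2.
By inclusion–exclusion: 50388 − 5016 + 2 = 45374.

45374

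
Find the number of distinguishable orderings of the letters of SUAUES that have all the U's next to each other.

Treat the 2 copies of U as a single block. The multiset to arrange is then {UU, A, E, S, S}, 5 items in all.
That gives (5)!/(2!) = 60 arrangements.

60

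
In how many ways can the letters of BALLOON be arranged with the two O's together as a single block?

360

Treat the 2 copies of O as a single block. The multiset to arrange is then {OO, A, B, L, L, N}, 6 items in all.
That gives (6)!/(2!) = 360 arrangements.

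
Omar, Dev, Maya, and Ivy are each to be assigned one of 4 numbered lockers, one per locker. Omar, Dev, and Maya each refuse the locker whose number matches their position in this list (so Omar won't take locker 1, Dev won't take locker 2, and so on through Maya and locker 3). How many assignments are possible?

11

Let Aᵢ (for i ∈ {1, 2, 3}) be the placements that put person i in their forbidden locker. Any j of these fix j positions, leaving (4−j)! ways to fill the rest, and there are C(3,j) ways to pick which j.
By inclusion–exclusion, the number of valid placements is Σ_{j=0}^{3} (−1)^j C(3,j)·(4−j)!.
Computing: 24 − 18 + 6 − 1 = 11.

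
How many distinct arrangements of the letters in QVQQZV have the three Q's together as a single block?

12

Treat the 3 copies of Q as a single block. The multiset to arrange is then {QQQ, V, V, Z}, 4 items in all.
That gives (4)!/(2!) = 12 arrangements.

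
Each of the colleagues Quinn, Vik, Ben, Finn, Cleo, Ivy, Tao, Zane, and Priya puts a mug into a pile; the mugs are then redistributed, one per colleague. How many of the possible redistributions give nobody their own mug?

This is the derangement count D_9: permutations of 9 items with no fixed point.
By inclusion–exclusion this is Σ_{j=0}^{9} (−1)^j C(9,j)·(9−j)!.
Computing: 362880 − 362880 + 181440 − 60480 + 15120 − 3024 + 504 − 72 + 9 − 1 = 133496.

133496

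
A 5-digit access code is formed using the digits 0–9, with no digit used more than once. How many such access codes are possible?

30240

With no repetition, fill the 5 digits in order: 10 choices, then 9, down to 6.
That product is 10 × 9 × 8 × 7 × 6 = 30240.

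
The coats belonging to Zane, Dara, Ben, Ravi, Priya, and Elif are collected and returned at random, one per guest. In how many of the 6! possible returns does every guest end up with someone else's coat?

This is the derangement count D_6: permutations of 6 items with no fixed point.
By inclusion–exclusion this is Σ_{j=0}^{6} (−1)^j C(6,j)·(6−j)!.
Computing: 720 − 720 + 360 − 120 + 30 − 6 + 1 = 265.

265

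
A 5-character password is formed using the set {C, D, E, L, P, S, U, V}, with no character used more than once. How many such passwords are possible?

With no repetition, fill the 5 characters in order: 8 choices, then 7, down to 4.
That product is 8 × 7 × 6 × 5 × 4 = 6720.

6720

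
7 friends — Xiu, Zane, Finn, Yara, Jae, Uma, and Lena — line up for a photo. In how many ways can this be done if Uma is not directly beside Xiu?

3600

There are 7! = 5040 arrangements in all. If Uma and Xiu are adjacent, merging them into one block gives 2·(6)! = 1440 arrangements.
So 5040 − 1440 = 3600 arrangements keep them apart.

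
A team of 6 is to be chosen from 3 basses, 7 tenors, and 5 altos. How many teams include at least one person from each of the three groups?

Total 6-person selections from all 15: C(15,6) = 5005.
Subtract selections that omit an entire group: no basses → C(12,6) = 924; no tenors → C(8,6) = 28; no altos → C(10,6) = 210.
Add back selections omitting two groups (i.e. drawn from a single group): C(3,6) + C(7,6) + C(5,6) = 7.
By inclusion–exclusion: 5005 − 1162 + 7 = 3850.

3850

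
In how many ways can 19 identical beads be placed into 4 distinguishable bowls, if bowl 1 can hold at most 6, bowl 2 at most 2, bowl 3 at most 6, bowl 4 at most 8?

19

By stars and bars, unrestricted non-negative solutions to x_1+…+x_4 = 19 number C(19+3,3) = 1540.
Subtract solutions that violate a single cap (substitute x_i' = x_i − (cap_i+1)): x_1 ≥ 7 gives C(15,3) = 455; x_2 ≥ 3 gives C(19,3) = 969; x_3 ≥ 7 gives C(15,3) = 455; x_4 ≥ 9 gives C(13,3) = 286. Together 2165.
Add back pairs where two caps are both exceeded: 220 + 56 + 20 + 220 + 120 + 20 = 656.
Subtract triples: 10 + 1 + 0 + 1 = 12.
By inclusion–exclusion the count is 1540 − 2165 + 656 − 12 = 19.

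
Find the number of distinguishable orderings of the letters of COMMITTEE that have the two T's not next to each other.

35280

There are 9!/(2!·2!·2!) = 45360 arrangements of COMMITTEE in total.
If the two T's are adjacent, glue them into one block, leaving 8 items to arrange: (8)!/(2!·2!) = 10080 ways.
Hence 45360 − 10080 = 35280.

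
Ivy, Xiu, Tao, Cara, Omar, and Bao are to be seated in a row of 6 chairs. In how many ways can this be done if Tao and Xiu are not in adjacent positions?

Of the 6! = 720 arrangements, those with Tao and Xiu adjacent number 2 × 5! = 240 (treat the pair as a block with 2 internal orders).
So 720 − 240 = 480 arrangements keep them apart.

480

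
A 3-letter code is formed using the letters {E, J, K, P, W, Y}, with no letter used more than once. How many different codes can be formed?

Choose and order 3 of the 6 symbols: the first letter has 6 options, the next 5, then 4.
That product is 6 × 5 × 4 = 120.

120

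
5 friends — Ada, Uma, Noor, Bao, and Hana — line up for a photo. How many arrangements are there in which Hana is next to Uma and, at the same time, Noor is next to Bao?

Treat {Hana,Uma} as one block (2 orders) and {Noor,Bao} as another (2 orders).
That leaves 3 units to arrange: 2 × 2 × 3! = 4 × 6 = 24.

24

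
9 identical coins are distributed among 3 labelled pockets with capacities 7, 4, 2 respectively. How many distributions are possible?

12

By stars and bars, unrestricted non-negative solutions to x_1+…+x_3 = 9 number C(9+2,2) = 55.
Subtract solutions that violate a single cap (substitute x_i' = x_i − (cap_i+1)): x_1 ≥ 8 gives C(3,2) = 3; x_2 ≥ 5 gives C(6,2) = 15; x_3 ≥ 3 gives C(8,2) = 28. Together 46.
Add back pairs where two caps are both exceeded: 0 + 0 + 3 = 3.
By inclusion–exclusion the count is 55 − 46 + 3 = 12.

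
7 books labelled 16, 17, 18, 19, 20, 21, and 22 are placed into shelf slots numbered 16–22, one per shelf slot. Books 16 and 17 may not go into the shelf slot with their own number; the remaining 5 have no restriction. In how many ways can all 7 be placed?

Let Aᵢ (for i ∈ {16, 17}) be the placements that put book i in its forbidden shelf slot. Any j of these fix j positions, leaving (7−j)! ways to fill the rest, and there are C(2,j) ways to pick which j.
By inclusion–exclusion, the number of valid placements is Σ_{j=0}^{2} (−1)^j C(2,j)·(7−j)!.
Computing: 5040 − 1440 + 120 = 3720.

3720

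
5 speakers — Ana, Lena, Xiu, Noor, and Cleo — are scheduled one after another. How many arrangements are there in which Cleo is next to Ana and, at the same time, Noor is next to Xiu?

24

Treat {Cleo,Ana} as one block (2 orders) and {Noor,Xiu} as another (2 orders).
That leaves 3 units to arrange: 2 × 2 × 3! = 4 × 6 = 24.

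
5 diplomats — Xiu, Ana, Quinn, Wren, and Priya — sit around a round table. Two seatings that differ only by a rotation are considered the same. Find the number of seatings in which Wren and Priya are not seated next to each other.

Without the restriction there are (4)! = 24 seatings.
Those with Wren next to Priya: fuse the pair into one unit and seat 4 units around a circle — 2·(3)! = 12.
Subtracting, 24 − 12 = 12.

12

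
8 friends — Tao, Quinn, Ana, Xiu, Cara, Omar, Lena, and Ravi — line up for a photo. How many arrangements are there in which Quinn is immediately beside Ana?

Glue Quinn and Ana into one block (2 internal orders), leaving 7 units to arrange in a row.
That gives 2 × 7! = 2 × 5040 = 10080.

10080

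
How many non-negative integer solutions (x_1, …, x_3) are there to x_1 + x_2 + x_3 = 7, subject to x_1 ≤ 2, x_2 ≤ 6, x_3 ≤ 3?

By stars and bars, unrestricted non-negative solutions to x_1+…+x_3 = 7 number C(7+2,2) = 36.
Subtract solutions that violate a single cap (substitute x_i' = x_i − (cap_i+1)): x_1 ≥ 3 gives C(6,2) = 15; x_2 ≥ 7 gives C(2,2) = 1; x_3 ≥ 4 gives C(5,2) = 10. Together 26.
Add back pairs where two caps are both exceeded: 0 + 1 + 0 = 1.
By inclusion–exclusion the count is 36 − 26 + 1 = 11.

11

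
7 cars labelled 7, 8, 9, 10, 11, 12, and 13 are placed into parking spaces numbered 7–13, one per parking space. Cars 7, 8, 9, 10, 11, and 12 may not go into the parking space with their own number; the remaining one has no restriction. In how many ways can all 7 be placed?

2119

Let Aᵢ (for 7 ≤ i ≤ 12) be the placements that put car i in its forbidden parking space. Any j of these fix j positions, leaving (7−j)! ways to fill the rest, and there are C(6,j) ways to pick which j.
By inclusion–exclusion, the number of valid placements is Σ_{j=0}^{6} (−1)^j C(6,j)·(7−j)!.
Computing: 5040 − 4320 + 1800 − 480 + 90 − 12 + 1 = 2119.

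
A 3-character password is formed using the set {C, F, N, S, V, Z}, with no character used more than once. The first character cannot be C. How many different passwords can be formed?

100

The first character has 6−1 = 5 choices (anything except C).
The remaining 2 characters are filled from the other 5 symbols without repetition: 5 × 4 = 20.
Total: 5 × 20 = 100.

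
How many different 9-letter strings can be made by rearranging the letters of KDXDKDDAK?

KDXDKDDAK has 9 letters with D appearing 4 times and K appearing 3 times.
The number of distinct arrangements is 9!/(4!·3!) = 362880/144 = 2520.

2520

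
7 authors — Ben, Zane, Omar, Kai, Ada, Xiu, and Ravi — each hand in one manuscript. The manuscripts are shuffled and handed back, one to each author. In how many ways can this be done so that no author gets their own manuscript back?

Count assignments avoiding every fixed point. For any j of the 7 authors fixed to their own manuscript, the other 7−j can be arranged in (7−j)! ways.
By inclusion–exclusion this is Σ_{j=0}^{7} (−1)^j C(7,j)·(7−j)!.
Computing: 5040 − 5040 + 2520 − 840 + 210 − 42 + 7 − 1 = 1854.

1854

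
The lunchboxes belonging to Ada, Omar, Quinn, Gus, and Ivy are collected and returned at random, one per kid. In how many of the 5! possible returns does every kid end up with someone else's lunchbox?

44

Count assignments avoiding every fixed point. For any j of the 5 kids fixed to their own lunchbox, the other 5−j can be arranged in (5−j)! ways.
By inclusion–exclusion this is Σ_{j=0}^{5} (−1)^j C(5,j)·(5−j)!.
Computing: 120 − 120 + 60 − 20 + 5 − 1 = 44.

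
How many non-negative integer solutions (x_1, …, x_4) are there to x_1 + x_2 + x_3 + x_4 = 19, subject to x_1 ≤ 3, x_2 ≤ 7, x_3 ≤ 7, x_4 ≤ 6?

34

Ignoring the caps, the number of non-negative solutions to x_1+…+x_4 = 19 is C(22,3) = 1540.
Subtract solutions that violate a single cap (substitute x_i' = x_i − (cap_i+1)): x_1 ≥ 4 gives C(18,3) = 816; x_2 ≥ 8 gives C(14,3) = 364; x_3 ≥ 8 gives C(14,3) = 364; x_4 ≥ 7 gives C(15,3) = 455. Together 1999.
Add back pairs where two caps are both exceeded: 120 + 120 + 165 + 20 + 35 + 35 = 495.
Subtract triples: 0 + 1 + 1 + 0 = 2.
By inclusion–exclusion the count is 1540 − 1999 + 495 − 2 = 34.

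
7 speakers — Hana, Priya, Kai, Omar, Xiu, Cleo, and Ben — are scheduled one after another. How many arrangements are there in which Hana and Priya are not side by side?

Of the 7! = 5040 arrangements, those with Hana and Priya adjacent number 2 × 6! = 1440 (treat the pair as a block with 2 internal orders).
So 5040 − 1440 = 3600 arrangements keep them apart.

3600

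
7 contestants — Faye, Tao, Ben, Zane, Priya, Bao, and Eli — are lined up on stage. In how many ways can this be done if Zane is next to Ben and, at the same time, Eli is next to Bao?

Treat {Zane,Ben} as one block (2 orders) and {Eli,Bao} as another (2 orders).
That leaves 5 units to arrange: 2 × 2 × 5! = 4 × 120 = 480.

480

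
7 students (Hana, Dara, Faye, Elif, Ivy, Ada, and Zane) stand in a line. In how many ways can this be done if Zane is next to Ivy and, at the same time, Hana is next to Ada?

480

Treat {Zane,Ivy} as one block (2 orders) and {Hana,Ada} as another (2 orders).
That leaves 5 units to arrange: 2 × 2 × 5! = 4 × 120 = 480.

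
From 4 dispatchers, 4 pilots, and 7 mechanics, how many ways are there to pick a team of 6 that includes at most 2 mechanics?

Split by how many mechanics are chosen (0 through 2).
Sum: C(7,0)·C(8,6) + C(7,1)·C(8,5) + C(7,2)·C(8,4) = 28 + 392 + 1470 = 1890.

1890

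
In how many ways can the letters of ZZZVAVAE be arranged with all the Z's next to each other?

180

Treat the 3 copies of Z as a single block. The multiset to arrange is then {ZZZ, A, A, E, V, V}, 6 items in all.
That gives (6)!/(2!·2!) = 180 arrangements.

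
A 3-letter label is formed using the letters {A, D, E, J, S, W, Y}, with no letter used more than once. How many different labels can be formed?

210

Choose and order 3 of the 7 symbols: the first letter has 7 options, the next 6, then 5.
That product is 7 × 6 × 5 = 210.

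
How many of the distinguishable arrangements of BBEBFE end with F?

10

Fix F in the last position and arrange the remaining 5 letters.
Those 5 letters have B appearing 3 times and E appearing twice, giving (5)!/(3!·2!) = 10.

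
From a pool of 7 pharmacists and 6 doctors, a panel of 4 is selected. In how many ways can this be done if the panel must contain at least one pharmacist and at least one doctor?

With no constraint there are C(13,4) = 715 possible selections.
Subtract selections that omit an entire group: no pharmacists → C(6,4) = 15; no doctors → C(7,4) = 35.
Both groups omitted at once is impossible, so 715 − 50 = 665.

665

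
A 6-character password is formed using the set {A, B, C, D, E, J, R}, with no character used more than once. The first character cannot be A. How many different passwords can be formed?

The first character has 7−1 = 6 choices (anything except A).
The remaining 5 characters are filled from the other 6 symbols without repetition: 6 × 5 × 4 × 3 × 2 = 720.
Total: 6 × 720 = 4320.

4320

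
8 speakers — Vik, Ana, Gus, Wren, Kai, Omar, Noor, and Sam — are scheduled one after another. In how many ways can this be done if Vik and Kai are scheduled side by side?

10080

Treat {Vik, Kai} as a single unit. There are 7 units to order, and the pair itself can be ordered 2 ways.
That gives 2 × 7! = 2 × 5040 = 10080.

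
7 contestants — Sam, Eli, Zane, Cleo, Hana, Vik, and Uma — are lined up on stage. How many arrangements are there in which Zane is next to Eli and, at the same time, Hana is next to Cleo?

480

Treat {Zane,Eli} as one block (2 orders) and {Hana,Cleo} as another (2 orders).
That leaves 5 units to arrange: 2 × 2 × 5! = 4 × 120 = 480.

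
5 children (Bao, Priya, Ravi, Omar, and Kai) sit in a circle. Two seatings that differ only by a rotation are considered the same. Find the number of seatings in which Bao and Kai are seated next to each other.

12

Treat {Bao, Kai} as one unit (2 internal orders) and seat the resulting 4 units around the table: (3)! circular arrangements.
So 2 × (3)! = 2 × 6 = 12.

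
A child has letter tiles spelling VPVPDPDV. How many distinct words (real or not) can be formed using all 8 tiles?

Letter multiplicities in VPVPDPDV: D×2, P×3, V×3.
The number of distinct arrangements is 8!/(3!·3!·2!) = 40320/72 = 560.

560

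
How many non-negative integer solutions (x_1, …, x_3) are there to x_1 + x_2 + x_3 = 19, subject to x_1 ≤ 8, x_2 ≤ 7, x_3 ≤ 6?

By stars and bars, unrestricted non-negative solutions to x_1+…+x_3 = 19 number C(19+2,2) = 210.
Subtract solutions that violate a single cap (substitute x_i' = x_i − (cap_i+1)): x_1 ≥ 9 gives C(12,2) = 66; x_2 ≥ 8 gives C(13,2) = 78; x_3 ≥ 7 gives C(14,2) = 91. Together 235.
Add back pairs where two caps are both exceeded: 6 + 10 + 15 = 31.
By inclusion–exclusion the count is 210 − 235 + 31 = 6.

6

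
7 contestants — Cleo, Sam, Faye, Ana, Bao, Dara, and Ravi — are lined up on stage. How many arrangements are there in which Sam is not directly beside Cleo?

3600

There are 7! = 5040 arrangements in all. If Sam and Cleo are adjacent, merging them into one block gives 2·(6)! = 1440 arrangements.
So 5040 − 1440 = 3600 arrangements keep them apart.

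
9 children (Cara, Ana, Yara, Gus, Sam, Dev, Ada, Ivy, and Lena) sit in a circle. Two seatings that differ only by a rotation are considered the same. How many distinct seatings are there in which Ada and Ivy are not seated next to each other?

30240

All circular seatings of 9 people number (8)! = 40320.
Those with Ada next to Ivy: fuse the pair into one unit and seat 8 units around a circle — 2·(7)! = 10080.
Subtracting, 40320 − 10080 = 30240.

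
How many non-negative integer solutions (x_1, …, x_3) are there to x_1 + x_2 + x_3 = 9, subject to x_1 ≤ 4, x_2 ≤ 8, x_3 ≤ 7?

Without the upper bounds there are C(11,2) = 55 ways to split 9 among 3 variables.
Subtract solutions that violate a single cap (substitute x_i' = x_i − (cap_i+1)): x_1 ≥ 5 gives C(6,2) = 15; x_2 ≥ 9 gives C(2,2) = 1; x_3 ≥ 8 gives C(3,2) = 3. Together 19.
No two caps can be exceeded simultaneously, so the pair terms are all 0.
By inclusion–exclusion the count is 55 − 19 + 0 = 36.

36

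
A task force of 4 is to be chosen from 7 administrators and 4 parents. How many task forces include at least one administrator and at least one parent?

Total 4-person selections from all 11: C(11,4) = 330.
Selections missing a whole group: no administrators → C(4,4) = 1; no parents → C(7,4) = 35.
Both groups omitted at once is impossible, so 330 − 36 = 294.

294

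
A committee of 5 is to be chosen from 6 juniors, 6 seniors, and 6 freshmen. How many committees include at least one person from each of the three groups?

6210

Total 5-person selections from all 18: C(18,5) = 8568.
Subtract selections that omit an entire group: no juniors → C(12,5) = 792; no seniors → C(12,5) = 792; no freshmen → C(12,5) = 792.
Add back selections omitting two groups (i.e. drawn from a single group): C(6,5) + C(6,5) + C(6,5) = 18.
By inclusion–exclusion: 8568 − 2376 + 18 = 6210.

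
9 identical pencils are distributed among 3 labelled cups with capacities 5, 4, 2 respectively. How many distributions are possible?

Without the upper bounds there are C(11,2) = 55 ways to split 9 among 3 cups.
Subtract solutions that violate a single cap (substitute x_i' = x_i − (cap_i+1)): x_1 ≥ 6 gives C(5,2) = 10; x_2 ≥ 5 gives C(6,2) = 15; x_3 ≥ 3 gives C(8,2) = 28. Together 53.
Add back pairs where two caps are both exceeded: 0 + 1 + 3 = 4.
By inclusion–exclusion the count is 55 − 53 + 4 = 6.

6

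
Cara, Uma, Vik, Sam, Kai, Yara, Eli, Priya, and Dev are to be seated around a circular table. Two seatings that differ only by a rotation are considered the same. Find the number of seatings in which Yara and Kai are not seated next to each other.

Without the restriction there are (8)! = 40320 seatings.
Seatings with Yara beside Kai: treat them as a block with 2 internal orders, giving 2 × (7)! = 10080.
Subtracting, 40320 − 10080 = 30240.

30240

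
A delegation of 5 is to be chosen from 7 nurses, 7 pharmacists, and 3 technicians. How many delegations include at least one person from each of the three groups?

3724

With no constraint there are C(17,5) = 6188 possible selections.
Selections missing a whole group: no nurses → C(10,5) = 252; no pharmacists → C(10,5) = 252; no technicians → C(14,5) = 2002.
Add back selections omitting two groups (i.e. drawn from a single group): C(7,5) + C(7,5) + C(3,5) = 42.
By inclusion–exclusion: 6188 − 2506 + 42 = 3724.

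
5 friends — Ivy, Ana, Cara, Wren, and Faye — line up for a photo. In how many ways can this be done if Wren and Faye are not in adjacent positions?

72

There are 5! = 120 arrangements in all. If Wren and Faye are adjacent, merging them into one block gives 2·(4)! = 48 arrangements.
Complementary counting: 120 − 48 = 72.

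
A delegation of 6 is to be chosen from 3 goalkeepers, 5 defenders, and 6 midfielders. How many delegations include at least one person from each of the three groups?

With no constraint there are C(14,6) = 3003 possible selections.
Selections missing a whole group: no goalkeepers → C(11,6) = 462; no defenders → C(9,6) = 84; no midfielders → C(8,6) = 28.
Add back selections omitting two groups (i.e. drawn from a single group): C(3,6) + C(5,6) + C(6,6) = 1.
By inclusion–exclusion: 3003 − 574 + 1 = 2430.

2430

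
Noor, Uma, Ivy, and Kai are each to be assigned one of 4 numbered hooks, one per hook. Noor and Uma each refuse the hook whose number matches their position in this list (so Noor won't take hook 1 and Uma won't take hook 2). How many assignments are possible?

14

Let Aᵢ (for i ∈ {1, 2}) be the placements that put person i in their forbidden hook. Any j of these fix j positions, leaving (4−j)! ways to fill the rest, and there are C(2,j) ways to pick which j.
By inclusion–exclusion, the number of valid placements is Σ_{j=0}^{2} (−1)^j C(2,j)·(4−j)!.
Computing: 24 − 12 + 2 = 14.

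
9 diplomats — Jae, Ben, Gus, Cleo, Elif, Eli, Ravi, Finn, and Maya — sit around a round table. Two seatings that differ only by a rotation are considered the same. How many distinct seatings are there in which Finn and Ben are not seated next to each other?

30240

All circular seatings of 9 people number (8)! = 40320.
Those with Finn next to Ben: fuse the pair into one unit and seat 8 units around a circle — 2·(7)! = 10080.
Subtracting, 40320 − 10080 = 30240.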